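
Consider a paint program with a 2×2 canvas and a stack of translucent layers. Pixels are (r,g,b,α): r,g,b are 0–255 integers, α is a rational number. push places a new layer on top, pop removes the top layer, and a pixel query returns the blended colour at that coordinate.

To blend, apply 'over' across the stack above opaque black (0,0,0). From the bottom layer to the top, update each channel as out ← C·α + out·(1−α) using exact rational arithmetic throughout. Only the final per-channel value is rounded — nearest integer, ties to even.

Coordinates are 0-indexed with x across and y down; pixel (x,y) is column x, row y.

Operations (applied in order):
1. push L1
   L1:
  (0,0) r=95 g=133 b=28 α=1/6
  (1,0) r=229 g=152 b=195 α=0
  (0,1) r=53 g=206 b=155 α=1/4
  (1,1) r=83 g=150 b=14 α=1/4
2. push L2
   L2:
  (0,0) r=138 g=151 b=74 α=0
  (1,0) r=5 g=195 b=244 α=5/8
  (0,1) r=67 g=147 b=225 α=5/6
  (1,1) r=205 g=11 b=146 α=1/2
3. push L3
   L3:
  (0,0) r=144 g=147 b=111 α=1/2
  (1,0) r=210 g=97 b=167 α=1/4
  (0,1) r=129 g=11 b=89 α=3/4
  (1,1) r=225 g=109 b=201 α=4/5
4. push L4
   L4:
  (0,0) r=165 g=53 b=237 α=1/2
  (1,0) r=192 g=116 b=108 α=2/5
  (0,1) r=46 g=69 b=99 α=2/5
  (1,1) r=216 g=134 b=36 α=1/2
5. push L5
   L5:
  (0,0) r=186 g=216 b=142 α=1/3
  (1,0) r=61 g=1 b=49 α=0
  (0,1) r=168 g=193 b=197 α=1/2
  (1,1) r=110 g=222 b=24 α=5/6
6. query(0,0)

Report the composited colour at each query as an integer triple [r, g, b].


at x=0,y=0 over L1,L2,L3,L4,L5:
+L1 (α=1/6) → [95/6, 133/6, 14/3]
+L2 (α=0) → [95/6, 133/6, 14/3]
+L3 (α=1/2) → [959/12, 1015/12, 347/6]
+L4 (α=1/2) → [2939/24, 1651/24, 1769/12]
+L5 (α=1/3) → [5171/36, 4243/36, 2621/18]
→ [144, 118, 146]


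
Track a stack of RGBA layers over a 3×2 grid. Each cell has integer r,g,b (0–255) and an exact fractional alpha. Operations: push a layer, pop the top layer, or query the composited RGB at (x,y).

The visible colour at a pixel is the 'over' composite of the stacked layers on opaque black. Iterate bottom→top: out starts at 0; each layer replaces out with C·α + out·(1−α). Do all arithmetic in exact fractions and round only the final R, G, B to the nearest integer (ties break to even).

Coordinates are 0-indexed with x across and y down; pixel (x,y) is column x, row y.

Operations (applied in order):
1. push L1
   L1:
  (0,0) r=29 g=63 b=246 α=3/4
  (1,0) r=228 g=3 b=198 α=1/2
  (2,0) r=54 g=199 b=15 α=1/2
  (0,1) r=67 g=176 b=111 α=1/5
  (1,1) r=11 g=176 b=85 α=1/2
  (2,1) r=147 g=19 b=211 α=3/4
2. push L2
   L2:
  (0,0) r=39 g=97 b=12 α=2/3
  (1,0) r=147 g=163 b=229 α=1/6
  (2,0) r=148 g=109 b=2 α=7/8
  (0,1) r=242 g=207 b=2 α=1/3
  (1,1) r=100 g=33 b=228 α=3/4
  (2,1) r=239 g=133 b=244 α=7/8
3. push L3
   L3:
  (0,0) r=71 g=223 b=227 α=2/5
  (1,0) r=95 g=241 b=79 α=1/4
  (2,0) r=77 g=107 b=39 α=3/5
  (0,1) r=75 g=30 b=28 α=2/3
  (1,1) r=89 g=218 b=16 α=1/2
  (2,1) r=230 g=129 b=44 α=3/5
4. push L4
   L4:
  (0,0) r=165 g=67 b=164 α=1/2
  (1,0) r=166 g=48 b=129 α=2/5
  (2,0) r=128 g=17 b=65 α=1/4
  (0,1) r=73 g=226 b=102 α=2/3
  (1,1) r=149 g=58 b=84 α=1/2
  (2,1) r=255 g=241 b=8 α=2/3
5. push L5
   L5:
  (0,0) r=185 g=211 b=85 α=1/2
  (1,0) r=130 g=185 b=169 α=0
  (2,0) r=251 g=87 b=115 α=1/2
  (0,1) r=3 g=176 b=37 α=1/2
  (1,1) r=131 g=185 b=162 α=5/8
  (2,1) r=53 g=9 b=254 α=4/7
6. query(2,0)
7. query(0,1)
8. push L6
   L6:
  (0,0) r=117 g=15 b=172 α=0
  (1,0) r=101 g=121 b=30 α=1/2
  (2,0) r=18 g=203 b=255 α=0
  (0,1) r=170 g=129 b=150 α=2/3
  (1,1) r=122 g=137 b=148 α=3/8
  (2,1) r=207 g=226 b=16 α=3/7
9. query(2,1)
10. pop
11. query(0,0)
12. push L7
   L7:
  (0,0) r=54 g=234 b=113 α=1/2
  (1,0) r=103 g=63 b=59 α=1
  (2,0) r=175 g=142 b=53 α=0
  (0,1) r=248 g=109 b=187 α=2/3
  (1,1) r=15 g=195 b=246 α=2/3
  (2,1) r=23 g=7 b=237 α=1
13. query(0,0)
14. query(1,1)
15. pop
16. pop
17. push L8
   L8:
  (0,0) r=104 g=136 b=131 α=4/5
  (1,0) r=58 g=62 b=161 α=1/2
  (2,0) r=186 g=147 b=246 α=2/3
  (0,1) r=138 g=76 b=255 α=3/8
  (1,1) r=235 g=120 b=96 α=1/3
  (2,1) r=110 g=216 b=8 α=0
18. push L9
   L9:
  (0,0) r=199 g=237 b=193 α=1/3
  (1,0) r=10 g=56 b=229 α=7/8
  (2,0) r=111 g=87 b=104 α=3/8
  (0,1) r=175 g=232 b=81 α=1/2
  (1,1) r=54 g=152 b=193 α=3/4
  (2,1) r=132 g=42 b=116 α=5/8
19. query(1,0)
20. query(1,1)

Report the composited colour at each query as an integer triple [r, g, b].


(2,0) stack=L1,L2,L3,L4,L5; from [0,0,0]:
after L1 α=1/2: [27, 199/2, 15/2]
after L2 α=7/8: [1063/8, 1725/16, 43/16]
after L3 α=3/5: [1987/20, 4293/40, 979/40]
after L4 α=1/4: [8521/80, 13559/160, 5537/160]
after L5 α=1/2: [28601/160, 27479/320, 23937/320]
rounded: [179, 86, 75]

(0,1) stack=L1,L2,L3,L4,L5; from [0,0,0]:
after L1 α=1/5: [67/5, 176/5, 111/5]
after L2 α=1/3: [448/5, 1387/15, 232/15]
after L3 α=2/3: [1198/15, 2287/45, 1072/45]
after L4 α=2/3: [3388/45, 22627/135, 10252/135]
after L5 α=1/2: [3523/90, 46387/270, 15247/270]
= [39, 172, 56]

query (2,1) [L1,L2,L3,L4,L5,L6] — begin 0,0,0
L1 α=3/4: [441/4, 57/4, 633/4]
L2 α=7/8: [7133/32, 3781/32, 7465/32]
L3 α=3/5: [18173/80, 9973/80, 9577/80]
L4 α=2/3: [58973/240, 48533/240, 3619/80]
L5 α=4/7: [75933/560, 51413/560, 92137/560]
L6 α=3/7: [162873/980, 146333/980, 98857/980]
= [166, 149, 101]

query (0,0) [L1,L2,L3,L4,L5] — begin 0,0,0
L1 α=3/4: [87/4, 189/4, 369/2]
L2 α=2/3: [133/4, 965/12, 139/2]
L3 α=2/5: [967/20, 2749/20, 265/2]
L4 α=1/2: [4267/40, 4089/40, 593/4]
L5 α=1/2: [11667/80, 12529/80, 933/8]
→ [146, 157, 117]

at x=0,y=0 over L1,L2,L3,L4,L5,L7:
after L1 α=3/4: [87/4, 189/4, 369/2]
after L2 α=2/3: [133/4, 965/12, 139/2]
after L3 α=2/5: [967/20, 2749/20, 265/2]
after L4 α=1/2: [4267/40, 4089/40, 593/4]
after L5 α=1/2: [11667/80, 12529/80, 933/8]
after L7 α=1/2: [15987/160, 31249/160, 1837/16]
rounded: [100, 195, 115]

query (1,1) [L1,L2,L3,L4,L5,L7] — begin 0,0,0
after L1 α=1/2: [11/2, 88, 85/2]
after L2 α=3/4: [611/8, 187/4, 1453/8]
after L3 α=1/2: [1323/16, 1059/8, 1581/16]
after L4 α=1/2: [3707/32, 1523/16, 2925/32]
after L5 α=5/8: [32081/256, 19369/128, 34695/256]
after L7 α=2/3: [39761/768, 69289/384, 53549/256]
= [52, 180, 209]

at x=1,y=0 over L1,L2,L3,L4,L8,L9:
after L1 α=1/2: [114, 3/2, 99]
after L2 α=1/6: [239/2, 341/12, 362/3]
after L3 α=1/4: [907/8, 1305/16, 441/4]
after L4 α=2/5: [5377/40, 5451/80, 471/4]
after L8 α=1/2: [7697/80, 10411/160, 1115/8]
after L9 α=7/8: [13297/640, 73131/1280, 13939/64]
rounded: [21, 57, 218]

(1,1) stack=L1,L2,L3,L4,L8,L9; from [0,0,0]:
after L1 α=1/2: [11/2, 88, 85/2]
after L2 α=3/4: [611/8, 187/4, 1453/8]
after L3 α=1/2: [1323/16, 1059/8, 1581/16]
after L4 α=1/2: [3707/32, 1523/16, 2925/32]
after L8 α=1/3: [2489/16, 2483/24, 1487/16]
after L9 α=3/4: [5081/64, 13427/96, 10751/64]
= [79, 140, 168]


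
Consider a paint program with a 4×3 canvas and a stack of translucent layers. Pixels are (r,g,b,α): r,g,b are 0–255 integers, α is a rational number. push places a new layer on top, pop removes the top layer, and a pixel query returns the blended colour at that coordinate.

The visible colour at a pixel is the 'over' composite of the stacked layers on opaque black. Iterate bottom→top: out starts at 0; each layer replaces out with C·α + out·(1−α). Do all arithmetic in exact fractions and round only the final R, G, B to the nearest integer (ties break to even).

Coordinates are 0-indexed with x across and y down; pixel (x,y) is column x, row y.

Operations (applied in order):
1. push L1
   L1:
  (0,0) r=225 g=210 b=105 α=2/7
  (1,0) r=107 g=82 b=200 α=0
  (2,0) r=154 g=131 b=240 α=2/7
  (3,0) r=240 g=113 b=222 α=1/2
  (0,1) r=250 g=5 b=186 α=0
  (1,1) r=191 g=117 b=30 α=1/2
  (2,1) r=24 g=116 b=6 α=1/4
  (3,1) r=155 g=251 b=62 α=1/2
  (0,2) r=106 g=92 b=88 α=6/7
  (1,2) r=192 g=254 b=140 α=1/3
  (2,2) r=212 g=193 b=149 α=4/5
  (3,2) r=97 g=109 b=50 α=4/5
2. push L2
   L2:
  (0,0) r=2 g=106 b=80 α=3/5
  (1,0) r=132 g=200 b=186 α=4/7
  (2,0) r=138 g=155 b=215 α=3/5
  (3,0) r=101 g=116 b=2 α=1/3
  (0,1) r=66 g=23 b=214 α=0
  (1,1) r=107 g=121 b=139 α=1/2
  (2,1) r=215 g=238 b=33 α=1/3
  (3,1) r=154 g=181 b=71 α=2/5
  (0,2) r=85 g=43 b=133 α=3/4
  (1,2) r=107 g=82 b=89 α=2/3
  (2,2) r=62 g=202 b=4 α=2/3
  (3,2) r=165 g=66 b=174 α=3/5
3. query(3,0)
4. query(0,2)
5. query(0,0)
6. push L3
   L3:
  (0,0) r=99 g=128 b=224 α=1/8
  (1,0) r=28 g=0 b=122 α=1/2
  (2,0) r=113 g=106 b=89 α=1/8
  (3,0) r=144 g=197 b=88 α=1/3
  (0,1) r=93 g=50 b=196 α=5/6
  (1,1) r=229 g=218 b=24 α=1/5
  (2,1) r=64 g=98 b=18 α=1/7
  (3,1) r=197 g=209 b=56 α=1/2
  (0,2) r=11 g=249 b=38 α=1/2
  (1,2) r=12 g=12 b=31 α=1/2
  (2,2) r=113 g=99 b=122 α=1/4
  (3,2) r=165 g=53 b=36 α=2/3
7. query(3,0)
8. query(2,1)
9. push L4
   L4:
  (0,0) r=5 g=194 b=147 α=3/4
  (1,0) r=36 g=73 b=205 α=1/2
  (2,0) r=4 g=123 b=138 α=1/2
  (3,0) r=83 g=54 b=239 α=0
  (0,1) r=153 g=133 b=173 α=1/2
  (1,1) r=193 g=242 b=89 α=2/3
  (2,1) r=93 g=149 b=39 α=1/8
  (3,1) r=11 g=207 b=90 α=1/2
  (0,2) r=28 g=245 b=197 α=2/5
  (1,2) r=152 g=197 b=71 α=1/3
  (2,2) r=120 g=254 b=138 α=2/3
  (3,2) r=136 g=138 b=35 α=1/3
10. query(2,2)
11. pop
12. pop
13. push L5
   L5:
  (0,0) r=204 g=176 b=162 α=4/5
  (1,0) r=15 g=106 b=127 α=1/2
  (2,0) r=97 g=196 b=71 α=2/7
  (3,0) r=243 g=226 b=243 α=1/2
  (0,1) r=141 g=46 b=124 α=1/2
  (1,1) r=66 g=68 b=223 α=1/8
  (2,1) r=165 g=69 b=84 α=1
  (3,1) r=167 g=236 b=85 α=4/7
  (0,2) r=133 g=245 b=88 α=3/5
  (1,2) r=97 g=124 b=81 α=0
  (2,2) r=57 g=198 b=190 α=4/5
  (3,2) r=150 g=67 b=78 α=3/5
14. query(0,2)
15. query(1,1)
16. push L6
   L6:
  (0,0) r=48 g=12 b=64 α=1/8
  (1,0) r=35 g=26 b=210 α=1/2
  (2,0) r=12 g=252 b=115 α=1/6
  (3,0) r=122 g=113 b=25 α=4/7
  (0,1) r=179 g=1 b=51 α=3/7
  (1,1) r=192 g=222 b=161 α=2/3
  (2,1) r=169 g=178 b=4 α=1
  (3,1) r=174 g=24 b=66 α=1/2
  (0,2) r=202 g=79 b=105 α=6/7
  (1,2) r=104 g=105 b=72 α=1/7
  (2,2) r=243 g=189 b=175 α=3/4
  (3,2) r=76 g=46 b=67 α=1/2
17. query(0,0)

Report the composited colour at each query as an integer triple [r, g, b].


(3,0) stack=L1,L2; from [0,0,0]:
L1 α=1/2: [120, 113/2, 111]
L2 α=1/3: [341/3, 229/3, 224/3]
→ [114, 76, 75]

query (0,2) [L1,L2] — begin 0,0,0
L1 α=6/7: [636/7, 552/7, 528/7]
L2 α=3/4: [2421/28, 1455/28, 3321/28]
→ [86, 52, 119]

query (0,0) [L1,L2] — begin 0,0,0
L1 α=2/7: [450/7, 60, 30]
L2 α=3/5: [942/35, 438/5, 60]
→ [27, 88, 60]

query (3,0) [L1,L2,L3] — begin 0,0,0
+L1 (α=1/2) → [120, 113/2, 111]
+L2 (α=1/3) → [341/3, 229/3, 224/3]
+L3 (α=1/3) → [1114/9, 1049/9, 712/9]
= [124, 117, 79]

(2,1) stack=L1,L2,L3; from [0,0,0]:
after L1 α=1/4: [6, 29, 3/2]
after L2 α=1/3: [227/3, 296/3, 12]
after L3 α=1/7: [74, 690/7, 90/7]
= [74, 99, 13]

at x=2,y=2 over L1,L2,L3,L4:
L1 α=4/5: [848/5, 772/5, 596/5]
L2 α=2/3: [1468/15, 2792/15, 212/5]
L3 α=1/4: [2033/20, 3287/20, 623/10]
L4 α=2/3: [6833/60, 13447/60, 3383/30]
= [114, 224, 113]

at x=0,y=2 over L1,L2,L5:
+L1 (α=6/7) → [636/7, 552/7, 528/7]
+L2 (α=3/4) → [2421/28, 1455/28, 3321/28]
+L5 (α=3/5) → [8007/70, 2349/14, 7017/70]
→ [114, 168, 100]

at x=1,y=1 over L1,L2,L5:
L1 α=1/2: [191/2, 117/2, 15]
L2 α=1/2: [405/4, 359/4, 77]
L5 α=1/8: [3099/32, 2785/32, 381/4]
→ [97, 87, 95]

at x=0,y=0 over L1,L2,L5,L6:
+L1 (α=2/7) → [450/7, 60, 30]
+L2 (α=3/5) → [942/35, 438/5, 60]
+L5 (α=4/5) → [29502/175, 3958/25, 708/5]
+L6 (α=1/8) → [15351/100, 14003/100, 1319/10]
= [154, 140, 132]


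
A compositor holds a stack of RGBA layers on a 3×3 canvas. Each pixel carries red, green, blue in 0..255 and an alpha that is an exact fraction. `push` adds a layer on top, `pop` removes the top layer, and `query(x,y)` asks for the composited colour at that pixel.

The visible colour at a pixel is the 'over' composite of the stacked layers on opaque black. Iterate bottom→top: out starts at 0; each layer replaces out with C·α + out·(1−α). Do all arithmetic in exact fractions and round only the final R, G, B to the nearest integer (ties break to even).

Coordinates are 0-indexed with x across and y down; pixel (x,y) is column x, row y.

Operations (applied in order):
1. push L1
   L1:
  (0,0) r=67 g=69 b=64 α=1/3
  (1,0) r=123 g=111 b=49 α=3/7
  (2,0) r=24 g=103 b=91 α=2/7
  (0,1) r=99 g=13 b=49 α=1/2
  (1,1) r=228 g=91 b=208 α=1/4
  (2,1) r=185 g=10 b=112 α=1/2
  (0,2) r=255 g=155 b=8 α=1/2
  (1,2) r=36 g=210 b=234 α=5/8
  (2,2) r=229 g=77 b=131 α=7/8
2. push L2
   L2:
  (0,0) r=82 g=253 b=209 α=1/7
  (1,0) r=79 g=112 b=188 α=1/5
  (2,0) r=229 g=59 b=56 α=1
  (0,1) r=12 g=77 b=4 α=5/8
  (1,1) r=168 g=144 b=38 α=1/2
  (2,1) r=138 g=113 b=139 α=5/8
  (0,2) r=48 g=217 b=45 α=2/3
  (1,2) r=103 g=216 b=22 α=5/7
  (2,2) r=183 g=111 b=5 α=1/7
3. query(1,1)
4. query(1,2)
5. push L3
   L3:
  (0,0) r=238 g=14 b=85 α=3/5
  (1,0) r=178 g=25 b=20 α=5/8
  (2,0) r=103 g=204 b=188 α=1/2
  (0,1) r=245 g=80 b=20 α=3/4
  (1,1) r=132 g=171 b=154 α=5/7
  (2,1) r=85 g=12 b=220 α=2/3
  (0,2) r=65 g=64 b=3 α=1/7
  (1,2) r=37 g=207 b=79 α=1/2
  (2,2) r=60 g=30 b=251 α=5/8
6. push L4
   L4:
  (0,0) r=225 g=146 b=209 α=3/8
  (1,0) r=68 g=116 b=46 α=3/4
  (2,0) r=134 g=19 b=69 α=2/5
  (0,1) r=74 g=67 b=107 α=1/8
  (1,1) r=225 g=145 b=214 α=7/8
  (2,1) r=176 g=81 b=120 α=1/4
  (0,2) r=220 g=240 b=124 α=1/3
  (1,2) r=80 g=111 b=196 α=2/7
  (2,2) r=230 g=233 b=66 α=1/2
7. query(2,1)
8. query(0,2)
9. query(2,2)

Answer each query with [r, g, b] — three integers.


query (1,1) [L1,L2] — begin 0,0,0
L1 α=1/4: [57, 91/4, 52]
L2 α=1/2: [225/2, 667/8, 45]
→ [112, 83, 45]

query (1,2) [L1,L2] — begin 0,0,0
after L1 α=5/8: [45/2, 525/4, 585/4]
after L2 α=5/7: [80, 2685/14, 115/2]
rounded: [80, 192, 58]

(2,1) stack=L1,L2,L3,L4; from [0,0,0]:
after L1 α=1/2: [185/2, 5, 56]
after L2 α=5/8: [1935/16, 145/2, 863/8]
after L3 α=2/3: [4655/48, 193/6, 1461/8]
after L4 α=1/4: [7471/64, 355/8, 5343/32]
rounded: [117, 44, 167]

query (0,2) [L1,L2,L3,L4] — begin 0,0,0
+L1 (α=1/2) → [255/2, 155/2, 4]
+L2 (α=2/3) → [149/2, 341/2, 94/3]
+L3 (α=1/7) → [512/7, 1087/7, 191/7]
+L4 (α=1/3) → [2564/21, 3854/21, 1250/21]
→ [122, 184, 60]

query (2,2) [L1,L2,L3,L4] — begin 0,0,0
+L1 (α=7/8) → [1603/8, 539/8, 917/8]
+L2 (α=1/7) → [5541/28, 2061/28, 2771/28]
+L3 (α=5/8) → [25023/224, 10383/224, 43453/224]
+L4 (α=1/2) → [76543/448, 62575/448, 58237/448]
→ [171, 140, 130]


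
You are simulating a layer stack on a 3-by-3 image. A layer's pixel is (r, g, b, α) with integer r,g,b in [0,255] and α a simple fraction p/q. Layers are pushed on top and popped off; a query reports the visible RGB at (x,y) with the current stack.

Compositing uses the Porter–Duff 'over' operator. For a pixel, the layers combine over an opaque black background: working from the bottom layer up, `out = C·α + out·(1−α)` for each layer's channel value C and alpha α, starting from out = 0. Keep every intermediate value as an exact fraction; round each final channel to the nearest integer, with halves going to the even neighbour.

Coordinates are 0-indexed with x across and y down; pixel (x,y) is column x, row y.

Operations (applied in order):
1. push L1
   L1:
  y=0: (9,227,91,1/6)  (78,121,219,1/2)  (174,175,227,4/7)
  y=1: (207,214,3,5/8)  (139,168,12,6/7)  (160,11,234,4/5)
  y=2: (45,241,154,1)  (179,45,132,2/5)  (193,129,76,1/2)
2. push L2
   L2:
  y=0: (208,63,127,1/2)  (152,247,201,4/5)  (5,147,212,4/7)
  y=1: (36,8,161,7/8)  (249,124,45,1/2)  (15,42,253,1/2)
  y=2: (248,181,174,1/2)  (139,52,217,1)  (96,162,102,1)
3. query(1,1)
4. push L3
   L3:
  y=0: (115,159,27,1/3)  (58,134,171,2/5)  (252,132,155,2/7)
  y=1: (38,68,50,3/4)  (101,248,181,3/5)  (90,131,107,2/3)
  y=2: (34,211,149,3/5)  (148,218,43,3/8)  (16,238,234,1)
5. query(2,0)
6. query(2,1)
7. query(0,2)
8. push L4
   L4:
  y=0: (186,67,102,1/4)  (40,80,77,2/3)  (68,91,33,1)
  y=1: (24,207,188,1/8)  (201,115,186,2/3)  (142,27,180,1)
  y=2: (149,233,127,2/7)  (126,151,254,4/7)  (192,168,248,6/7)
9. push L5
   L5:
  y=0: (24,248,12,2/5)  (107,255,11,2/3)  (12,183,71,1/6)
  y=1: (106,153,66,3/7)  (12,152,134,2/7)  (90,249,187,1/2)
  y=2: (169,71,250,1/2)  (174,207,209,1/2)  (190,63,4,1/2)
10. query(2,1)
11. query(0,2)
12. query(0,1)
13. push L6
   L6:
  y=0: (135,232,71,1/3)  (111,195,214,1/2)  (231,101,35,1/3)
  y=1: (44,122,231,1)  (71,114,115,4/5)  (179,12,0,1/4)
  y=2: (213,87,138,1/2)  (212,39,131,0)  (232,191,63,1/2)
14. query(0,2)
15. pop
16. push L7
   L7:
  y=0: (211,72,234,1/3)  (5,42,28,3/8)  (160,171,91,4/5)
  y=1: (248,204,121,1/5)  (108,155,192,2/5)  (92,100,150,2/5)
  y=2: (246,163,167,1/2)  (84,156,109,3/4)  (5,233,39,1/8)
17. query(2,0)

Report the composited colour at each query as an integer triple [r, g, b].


(1,1) stack=L1,L2; from [0,0,0]:
after L1 α=6/7: [834/7, 144, 72/7]
after L2 α=1/2: [2577/14, 134, 387/14]
= [184, 134, 28]

query (2,0) [L1,L2,L3] — begin 0,0,0
+L1 (α=4/7) → [696/7, 100, 908/7]
+L2 (α=4/7) → [2228/49, 888/7, 8660/49]
+L3 (α=2/7) → [35836/343, 6288/49, 58490/343]
rounded: [104, 128, 171]

(2,1) stack=L1,L2,L3; from [0,0,0]:
L1 α=4/5: [128, 44/5, 936/5]
L2 α=1/2: [143/2, 127/5, 2201/10]
L3 α=2/3: [503/6, 479/5, 1447/10]
= [84, 96, 145]

at x=0,y=2 over L1,L2,L3:
+L1 (α=1) → [45, 241, 154]
+L2 (α=1/2) → [293/2, 211, 164]
+L3 (α=3/5) → [79, 211, 155]
= [79, 211, 155]

query (2,1) [L1,L2,L3,L4,L5] — begin 0,0,0
after L1 α=4/5: [128, 44/5, 936/5]
after L2 α=1/2: [143/2, 127/5, 2201/10]
after L3 α=2/3: [503/6, 479/5, 1447/10]
after L4 α=1: [142, 27, 180]
after L5 α=1/2: [116, 138, 367/2]
→ [116, 138, 184]

(0,2) stack=L1,L2,L3,L4,L5; from [0,0,0]:
L1 α=1: [45, 241, 154]
L2 α=1/2: [293/2, 211, 164]
L3 α=3/5: [79, 211, 155]
L4 α=2/7: [99, 1521/7, 147]
L5 α=1/2: [134, 1009/7, 397/2]
rounded: [134, 144, 198]

query (0,1) [L1,L2,L3,L4,L5] — begin 0,0,0
L1 α=5/8: [1035/8, 535/4, 15/8]
L2 α=7/8: [3051/64, 759/32, 9031/64]
L3 α=3/4: [10347/256, 7287/128, 18631/256]
L4 α=1/8: [78573/2048, 77505/1024, 178545/2048]
L5 α=3/7: [241389/3584, 195009/1792, 279921/3584]
rounded: [67, 109, 78]

query (0,2) [L1,L2,L3,L4,L5,L6] — begin 0,0,0
L1 α=1: [45, 241, 154]
L2 α=1/2: [293/2, 211, 164]
L3 α=3/5: [79, 211, 155]
L4 α=2/7: [99, 1521/7, 147]
L5 α=1/2: [134, 1009/7, 397/2]
L6 α=1/2: [347/2, 809/7, 673/4]
→ [174, 116, 168]

at x=2,y=0 over L1,L2,L3,L4,L5,L7:
L1 α=4/7: [696/7, 100, 908/7]
L2 α=4/7: [2228/49, 888/7, 8660/49]
L3 α=2/7: [35836/343, 6288/49, 58490/343]
L4 α=1: [68, 91, 33]
L5 α=1/6: [176/3, 319/3, 118/3]
L7 α=4/5: [2096/15, 2371/15, 242/3]
rounded: [140, 158, 81]


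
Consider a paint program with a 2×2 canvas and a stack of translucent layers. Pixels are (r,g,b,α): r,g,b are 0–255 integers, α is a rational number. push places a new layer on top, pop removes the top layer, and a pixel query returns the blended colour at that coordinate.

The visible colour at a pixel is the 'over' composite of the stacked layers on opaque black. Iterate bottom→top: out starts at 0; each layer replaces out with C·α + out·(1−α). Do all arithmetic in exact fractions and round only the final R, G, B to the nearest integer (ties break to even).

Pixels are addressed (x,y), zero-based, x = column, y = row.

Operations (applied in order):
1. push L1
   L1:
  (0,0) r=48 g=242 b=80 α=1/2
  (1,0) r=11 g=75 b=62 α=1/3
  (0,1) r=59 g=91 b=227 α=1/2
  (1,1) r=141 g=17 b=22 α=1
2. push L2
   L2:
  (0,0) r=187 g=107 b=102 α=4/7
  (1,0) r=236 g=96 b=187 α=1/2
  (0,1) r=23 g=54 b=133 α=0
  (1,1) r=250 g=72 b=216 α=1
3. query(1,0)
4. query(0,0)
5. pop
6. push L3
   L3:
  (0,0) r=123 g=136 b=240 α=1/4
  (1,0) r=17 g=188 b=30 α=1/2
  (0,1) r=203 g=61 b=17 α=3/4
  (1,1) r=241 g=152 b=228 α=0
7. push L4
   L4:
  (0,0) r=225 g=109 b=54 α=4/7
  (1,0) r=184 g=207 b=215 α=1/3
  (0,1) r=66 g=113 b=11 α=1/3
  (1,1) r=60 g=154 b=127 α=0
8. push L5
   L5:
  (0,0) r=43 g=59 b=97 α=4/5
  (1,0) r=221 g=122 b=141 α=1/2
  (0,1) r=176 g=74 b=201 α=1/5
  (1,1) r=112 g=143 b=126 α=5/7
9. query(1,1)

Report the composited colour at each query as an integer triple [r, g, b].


(1,0) stack=L1,L2; from [0,0,0]:
after L1 α=1/3: [11/3, 25, 62/3]
after L2 α=1/2: [719/6, 121/2, 623/6]
rounded: [120, 60, 104]

at x=0,y=0 over L1,L2:
L1 α=1/2: [24, 121, 40]
L2 α=4/7: [820/7, 113, 528/7]
rounded: [117, 113, 75]

(1,1) stack=L1,L3,L4,L5; from [0,0,0]:
after L1 α=1: [141, 17, 22]
after L3 α=0: [141, 17, 22]
after L4 α=0: [141, 17, 22]
after L5 α=5/7: [842/7, 107, 674/7]
= [120, 107, 96]


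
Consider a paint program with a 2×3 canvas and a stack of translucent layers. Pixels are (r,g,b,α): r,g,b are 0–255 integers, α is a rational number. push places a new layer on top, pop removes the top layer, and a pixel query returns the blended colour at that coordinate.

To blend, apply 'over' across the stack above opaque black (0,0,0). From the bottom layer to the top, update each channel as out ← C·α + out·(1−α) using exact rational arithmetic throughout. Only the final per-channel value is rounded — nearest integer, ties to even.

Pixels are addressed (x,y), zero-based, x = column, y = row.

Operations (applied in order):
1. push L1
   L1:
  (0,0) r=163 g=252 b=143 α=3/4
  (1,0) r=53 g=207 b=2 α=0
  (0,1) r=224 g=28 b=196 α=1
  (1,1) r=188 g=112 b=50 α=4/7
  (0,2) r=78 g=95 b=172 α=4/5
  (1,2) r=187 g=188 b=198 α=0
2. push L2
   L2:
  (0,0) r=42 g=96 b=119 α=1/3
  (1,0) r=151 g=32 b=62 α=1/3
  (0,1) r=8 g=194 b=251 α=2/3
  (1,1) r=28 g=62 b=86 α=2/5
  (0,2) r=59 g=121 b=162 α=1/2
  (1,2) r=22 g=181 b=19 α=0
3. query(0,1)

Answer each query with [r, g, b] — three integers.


query (0,1) [L1,L2] — begin 0,0,0
L1 α=1: [224, 28, 196]
L2 α=2/3: [80, 416/3, 698/3]
→ [80, 139, 233]


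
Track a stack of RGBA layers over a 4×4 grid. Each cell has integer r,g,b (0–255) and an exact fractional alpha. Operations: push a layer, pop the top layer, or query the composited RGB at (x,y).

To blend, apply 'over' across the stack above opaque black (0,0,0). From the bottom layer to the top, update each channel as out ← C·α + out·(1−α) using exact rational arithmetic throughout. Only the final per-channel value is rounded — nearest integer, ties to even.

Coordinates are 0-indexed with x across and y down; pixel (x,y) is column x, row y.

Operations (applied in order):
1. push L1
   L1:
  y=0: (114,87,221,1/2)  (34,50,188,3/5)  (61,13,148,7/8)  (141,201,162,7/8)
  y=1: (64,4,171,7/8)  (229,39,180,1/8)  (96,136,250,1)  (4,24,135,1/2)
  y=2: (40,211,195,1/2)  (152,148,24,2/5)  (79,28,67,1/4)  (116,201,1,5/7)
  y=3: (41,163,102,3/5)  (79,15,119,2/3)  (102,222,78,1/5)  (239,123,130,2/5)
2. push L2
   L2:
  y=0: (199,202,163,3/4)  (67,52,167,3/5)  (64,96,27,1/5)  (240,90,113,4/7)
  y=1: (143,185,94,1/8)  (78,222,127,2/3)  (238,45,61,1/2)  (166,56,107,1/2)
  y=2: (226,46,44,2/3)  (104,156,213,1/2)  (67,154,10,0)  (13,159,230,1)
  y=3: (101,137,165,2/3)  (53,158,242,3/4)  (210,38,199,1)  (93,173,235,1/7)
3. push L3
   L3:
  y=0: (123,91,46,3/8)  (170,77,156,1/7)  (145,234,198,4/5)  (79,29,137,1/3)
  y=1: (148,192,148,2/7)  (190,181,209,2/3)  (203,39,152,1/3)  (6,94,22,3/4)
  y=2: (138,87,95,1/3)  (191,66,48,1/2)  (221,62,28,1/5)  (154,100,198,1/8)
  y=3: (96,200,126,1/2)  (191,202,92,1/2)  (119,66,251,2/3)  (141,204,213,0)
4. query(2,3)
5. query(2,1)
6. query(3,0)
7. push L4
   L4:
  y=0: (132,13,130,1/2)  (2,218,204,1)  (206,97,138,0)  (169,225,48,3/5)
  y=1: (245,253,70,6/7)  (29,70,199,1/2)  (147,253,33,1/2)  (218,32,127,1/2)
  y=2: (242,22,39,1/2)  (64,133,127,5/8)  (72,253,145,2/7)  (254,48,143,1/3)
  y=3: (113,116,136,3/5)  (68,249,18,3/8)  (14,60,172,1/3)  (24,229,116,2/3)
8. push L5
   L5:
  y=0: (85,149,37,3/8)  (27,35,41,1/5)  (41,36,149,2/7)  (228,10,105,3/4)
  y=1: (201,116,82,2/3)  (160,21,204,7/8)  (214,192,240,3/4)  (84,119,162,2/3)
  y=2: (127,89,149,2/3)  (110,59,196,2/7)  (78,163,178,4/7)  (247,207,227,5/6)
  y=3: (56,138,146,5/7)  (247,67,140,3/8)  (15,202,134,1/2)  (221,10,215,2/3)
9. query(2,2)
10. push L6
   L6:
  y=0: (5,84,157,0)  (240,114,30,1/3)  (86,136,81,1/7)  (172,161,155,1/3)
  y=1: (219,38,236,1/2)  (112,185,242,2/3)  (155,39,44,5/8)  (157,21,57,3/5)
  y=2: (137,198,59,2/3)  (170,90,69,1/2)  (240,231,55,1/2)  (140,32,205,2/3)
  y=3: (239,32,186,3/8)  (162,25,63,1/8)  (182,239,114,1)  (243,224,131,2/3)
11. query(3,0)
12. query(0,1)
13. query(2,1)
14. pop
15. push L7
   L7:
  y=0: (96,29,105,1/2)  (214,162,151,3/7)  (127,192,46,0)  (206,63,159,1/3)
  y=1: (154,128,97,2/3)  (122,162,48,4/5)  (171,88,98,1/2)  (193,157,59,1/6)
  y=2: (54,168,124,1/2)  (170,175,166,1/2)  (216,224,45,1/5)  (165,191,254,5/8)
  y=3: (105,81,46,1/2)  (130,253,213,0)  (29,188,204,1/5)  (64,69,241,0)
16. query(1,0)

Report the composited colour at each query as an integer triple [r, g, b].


(2,3) stack=L1,L2,L3; from [0,0,0]:
+L1 (α=1/5) → [102/5, 222/5, 78/5]
+L2 (α=1) → [210, 38, 199]
+L3 (α=2/3) → [448/3, 170/3, 701/3]
→ [149, 57, 234]

(2,1) stack=L1,L2,L3; from [0,0,0]:
L1 α=1: [96, 136, 250]
L2 α=1/2: [167, 181/2, 311/2]
L3 α=1/3: [179, 220/3, 463/3]
rounded: [179, 73, 154]

query (3,0) [L1,L2,L3] — begin 0,0,0
L1 α=7/8: [987/8, 1407/8, 567/4]
L2 α=4/7: [10641/56, 7101/56, 3509/28]
L3 α=1/3: [12853/84, 7913/84, 1809/14]
rounded: [153, 94, 129]

at x=2,y=2 over L1,L2,L3,L4,L5:
after L1 α=1/4: [79/4, 7, 67/4]
after L2 α=0: [79/4, 7, 67/4]
after L3 α=1/5: [60, 18, 19]
after L4 α=2/7: [444/7, 596/7, 55]
after L5 α=4/7: [3516/49, 6352/49, 877/7]
rounded: [72, 130, 125]

query (3,0) [L1,L2,L3,L4,L5,L6] — begin 0,0,0
L1 α=7/8: [987/8, 1407/8, 567/4]
L2 α=4/7: [10641/56, 7101/56, 3509/28]
L3 α=1/3: [12853/84, 7913/84, 1809/14]
L4 α=3/5: [34147/210, 36263/210, 2817/35]
L5 α=3/4: [177787/840, 42563/840, 6921/70]
L6 α=1/3: [250027/1260, 110183/1260, 12346/105]
→ [198, 87, 118]

(0,1) stack=L1,L2,L3,L4,L5,L6; from [0,0,0]:
after L1 α=7/8: [56, 7/2, 1197/8]
after L2 α=1/8: [535/8, 419/16, 9131/64]
after L3 α=2/7: [5043/56, 1177/16, 64599/448]
after L4 α=6/7: [87363/392, 25465/112, 252759/3136]
after L5 α=2/3: [81649/392, 51449/336, 767063/9408]
after L6 α=1/2: [167497/784, 64217/672, 2987351/18816]
rounded: [214, 96, 159]

(2,1) stack=L1,L2,L3,L4,L5,L6; from [0,0,0]:
after L1 α=1: [96, 136, 250]
after L2 α=1/2: [167, 181/2, 311/2]
after L3 α=1/3: [179, 220/3, 463/3]
after L4 α=1/2: [163, 979/6, 281/3]
after L5 α=3/4: [805/4, 4435/24, 2441/12]
after L6 α=5/8: [5515/32, 5995/64, 3321/32]
= [172, 94, 104]

(1,0) stack=L1,L2,L3,L4,L5,L7; from [0,0,0]:
after L1 α=3/5: [102/5, 30, 564/5]
after L2 α=3/5: [1209/25, 216/5, 3633/25]
after L3 α=1/7: [11504/175, 1681/35, 25698/175]
after L4 α=1: [2, 218, 204]
after L5 α=1/5: [7, 907/5, 857/5]
after L7 α=3/7: [670/7, 6058/35, 5693/35]
= [96, 173, 163]


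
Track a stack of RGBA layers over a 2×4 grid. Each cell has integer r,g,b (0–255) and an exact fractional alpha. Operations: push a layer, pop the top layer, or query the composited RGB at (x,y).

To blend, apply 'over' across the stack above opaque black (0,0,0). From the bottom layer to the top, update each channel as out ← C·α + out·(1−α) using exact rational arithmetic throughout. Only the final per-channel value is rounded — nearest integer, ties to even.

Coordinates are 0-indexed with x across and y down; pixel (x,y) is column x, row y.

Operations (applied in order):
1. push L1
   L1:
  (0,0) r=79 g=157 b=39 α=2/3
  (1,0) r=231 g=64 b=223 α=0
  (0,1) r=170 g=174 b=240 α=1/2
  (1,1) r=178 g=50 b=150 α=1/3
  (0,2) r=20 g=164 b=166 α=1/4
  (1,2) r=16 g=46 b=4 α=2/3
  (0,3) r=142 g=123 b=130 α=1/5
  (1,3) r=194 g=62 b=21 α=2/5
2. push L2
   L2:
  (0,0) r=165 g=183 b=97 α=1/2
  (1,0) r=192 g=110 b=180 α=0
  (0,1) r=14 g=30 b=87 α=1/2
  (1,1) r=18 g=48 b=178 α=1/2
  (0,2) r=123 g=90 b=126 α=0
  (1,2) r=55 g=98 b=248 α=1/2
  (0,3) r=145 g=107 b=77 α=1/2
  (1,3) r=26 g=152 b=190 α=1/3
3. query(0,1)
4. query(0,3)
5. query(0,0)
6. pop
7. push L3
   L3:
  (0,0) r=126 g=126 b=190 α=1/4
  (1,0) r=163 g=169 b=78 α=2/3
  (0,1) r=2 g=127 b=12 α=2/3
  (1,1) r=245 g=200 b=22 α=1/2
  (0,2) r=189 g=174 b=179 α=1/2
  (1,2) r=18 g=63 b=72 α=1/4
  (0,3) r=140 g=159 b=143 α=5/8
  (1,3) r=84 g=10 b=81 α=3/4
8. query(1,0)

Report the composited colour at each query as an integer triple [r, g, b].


(0,1) stack=L1,L2; from [0,0,0]:
L1 α=1/2: [85, 87, 120]
L2 α=1/2: [99/2, 117/2, 207/2]
→ [50, 58, 104]

(0,3) stack=L1,L2; from [0,0,0]:
+L1 (α=1/5) → [142/5, 123/5, 26]
+L2 (α=1/2) → [867/10, 329/5, 103/2]
rounded: [87, 66, 52]

(0,0) stack=L1,L2; from [0,0,0]:
after L1 α=2/3: [158/3, 314/3, 26]
after L2 α=1/2: [653/6, 863/6, 123/2]
→ [109, 144, 62]

at x=1,y=0 over L1,L3:
after L1 α=0: [0, 0, 0]
after L3 α=2/3: [326/3, 338/3, 52]
= [109, 113, 52]


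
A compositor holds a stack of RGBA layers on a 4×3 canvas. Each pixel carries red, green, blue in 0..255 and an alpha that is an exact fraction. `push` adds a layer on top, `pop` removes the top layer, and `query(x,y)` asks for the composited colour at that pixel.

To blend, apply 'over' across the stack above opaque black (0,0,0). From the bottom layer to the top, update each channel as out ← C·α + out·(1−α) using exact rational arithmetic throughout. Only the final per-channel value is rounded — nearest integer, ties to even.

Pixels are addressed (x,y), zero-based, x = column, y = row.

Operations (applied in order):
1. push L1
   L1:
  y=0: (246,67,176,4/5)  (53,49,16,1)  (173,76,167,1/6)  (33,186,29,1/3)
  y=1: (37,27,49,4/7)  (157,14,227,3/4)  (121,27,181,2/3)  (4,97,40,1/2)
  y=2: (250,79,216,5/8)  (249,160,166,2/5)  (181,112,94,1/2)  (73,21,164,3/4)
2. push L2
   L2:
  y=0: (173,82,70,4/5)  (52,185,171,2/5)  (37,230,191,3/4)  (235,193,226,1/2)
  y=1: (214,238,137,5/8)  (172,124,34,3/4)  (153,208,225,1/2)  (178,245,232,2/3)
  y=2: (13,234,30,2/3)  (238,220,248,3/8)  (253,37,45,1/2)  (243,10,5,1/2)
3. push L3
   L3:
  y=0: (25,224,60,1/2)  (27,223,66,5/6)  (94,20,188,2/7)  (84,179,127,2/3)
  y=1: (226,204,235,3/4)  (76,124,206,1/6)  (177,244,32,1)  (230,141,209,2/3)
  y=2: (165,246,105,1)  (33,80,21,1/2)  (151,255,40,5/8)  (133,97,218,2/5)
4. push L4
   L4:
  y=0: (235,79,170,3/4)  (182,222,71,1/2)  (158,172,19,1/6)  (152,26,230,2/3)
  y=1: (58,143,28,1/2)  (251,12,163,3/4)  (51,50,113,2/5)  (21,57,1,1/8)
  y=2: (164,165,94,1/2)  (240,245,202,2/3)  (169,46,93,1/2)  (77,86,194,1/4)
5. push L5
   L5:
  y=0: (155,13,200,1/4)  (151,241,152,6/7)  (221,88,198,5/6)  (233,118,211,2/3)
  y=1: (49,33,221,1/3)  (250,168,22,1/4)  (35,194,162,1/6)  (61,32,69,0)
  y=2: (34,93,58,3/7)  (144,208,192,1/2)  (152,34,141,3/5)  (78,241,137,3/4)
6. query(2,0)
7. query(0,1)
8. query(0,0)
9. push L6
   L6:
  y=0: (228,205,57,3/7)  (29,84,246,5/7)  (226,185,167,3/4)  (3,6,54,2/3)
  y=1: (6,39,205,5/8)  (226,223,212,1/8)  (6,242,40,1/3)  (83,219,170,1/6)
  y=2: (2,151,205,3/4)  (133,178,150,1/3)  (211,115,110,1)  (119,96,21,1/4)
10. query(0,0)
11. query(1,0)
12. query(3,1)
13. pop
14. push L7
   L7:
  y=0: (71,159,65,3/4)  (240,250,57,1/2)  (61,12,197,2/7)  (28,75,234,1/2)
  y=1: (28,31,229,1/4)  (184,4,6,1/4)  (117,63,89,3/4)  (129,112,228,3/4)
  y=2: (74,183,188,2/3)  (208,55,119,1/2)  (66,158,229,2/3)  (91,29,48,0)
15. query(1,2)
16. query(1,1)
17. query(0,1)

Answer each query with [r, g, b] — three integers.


query (2,0) [L1,L2,L3,L4,L5] — begin 0,0,0
after L1 α=1/6: [173/6, 38/3, 167/6]
after L2 α=3/4: [839/24, 527/3, 3605/24]
after L3 α=2/7: [8707/168, 2755/21, 27049/168]
after L4 α=1/6: [70079/1008, 17387/126, 138437/1008]
after L5 α=5/6: [1183919/6048, 72827/756, 1136357/6048]
rounded: [196, 96, 188]

query (0,1) [L1,L2,L3,L4,L5] — begin 0,0,0
+L1 (α=4/7) → [148/7, 108/7, 28]
+L2 (α=5/8) → [3967/28, 4327/28, 769/8]
+L3 (α=3/4) → [22951/112, 21463/112, 6409/32]
+L4 (α=1/2) → [29447/224, 37479/224, 7305/64]
+L5 (α=1/3) → [11645/112, 13725/112, 14377/96]
→ [104, 123, 150]

at x=0,y=0 over L1,L2,L3,L4,L5:
after L1 α=4/5: [984/5, 268/5, 704/5]
after L2 α=4/5: [4444/25, 1908/25, 2104/25]
after L3 α=1/2: [5069/50, 3754/25, 1802/25]
after L4 α=3/4: [40319/200, 9679/100, 3638/25]
after L5 α=1/4: [151957/800, 30337/400, 7957/50]
= [190, 76, 159]

at x=0,y=0 over L1,L2,L3,L4,L5,L6:
+L1 (α=4/5) → [984/5, 268/5, 704/5]
+L2 (α=4/5) → [4444/25, 1908/25, 2104/25]
+L3 (α=1/2) → [5069/50, 3754/25, 1802/25]
+L4 (α=3/4) → [40319/200, 9679/100, 3638/25]
+L5 (α=1/4) → [151957/800, 30337/400, 7957/50]
+L6 (α=3/7) → [41251/200, 91837/700, 20189/175]
= [206, 131, 115]

at x=1,y=0 over L1,L2,L3,L4,L5,L6:
+L1 (α=1) → [53, 49, 16]
+L2 (α=2/5) → [263/5, 517/5, 78]
+L3 (α=5/6) → [469/15, 3046/15, 68]
+L4 (α=1/2) → [3199/30, 3188/15, 139/2]
+L5 (α=6/7) → [30379/210, 3554/15, 1963/14]
+L6 (α=5/7) → [45604/735, 13408/105, 10573/49]
→ [62, 128, 216]

at x=3,y=1 over L1,L2,L3,L4,L5,L6:
+L1 (α=1/2) → [2, 97/2, 20]
+L2 (α=2/3) → [358/3, 359/2, 484/3]
+L3 (α=2/3) → [1738/9, 923/6, 1738/9]
+L4 (α=1/8) → [12355/72, 6803/48, 12175/72]
+L5 (α=0) → [12355/72, 6803/48, 12175/72]
+L6 (α=1/6) → [67751/432, 44527/288, 73115/432]
= [157, 155, 169]

query (1,2) [L1,L2,L3,L4,L5,L7] — begin 0,0,0
+L1 (α=2/5) → [498/5, 64, 332/5]
+L2 (α=3/8) → [303/2, 245/2, 269/2]
+L3 (α=1/2) → [369/4, 405/4, 311/4]
+L4 (α=2/3) → [763/4, 2365/12, 1927/12]
+L5 (α=1/2) → [1339/8, 4861/24, 4231/24]
+L7 (α=1/2) → [3003/16, 6181/48, 7087/48]
rounded: [188, 129, 148]

(1,1) stack=L1,L2,L3,L4,L5,L7; from [0,0,0]:
+L1 (α=3/4) → [471/4, 21/2, 681/4]
+L2 (α=3/4) → [2535/16, 765/8, 1089/16]
+L3 (α=1/6) → [13891/96, 4817/48, 8741/96]
+L4 (α=3/4) → [86179/384, 6545/192, 55685/384]
+L5 (α=1/4) → [118179/512, 17297/256, 58501/512]
+L7 (α=1/4) → [448745/2048, 52915/1024, 178575/2048]
rounded: [219, 52, 87]

(0,1) stack=L1,L2,L3,L4,L5,L7; from [0,0,0]:
L1 α=4/7: [148/7, 108/7, 28]
L2 α=5/8: [3967/28, 4327/28, 769/8]
L3 α=3/4: [22951/112, 21463/112, 6409/32]
L4 α=1/2: [29447/224, 37479/224, 7305/64]
L5 α=1/3: [11645/112, 13725/112, 14377/96]
L7 α=1/4: [38071/448, 44647/448, 21705/128]
= [85, 100, 170]


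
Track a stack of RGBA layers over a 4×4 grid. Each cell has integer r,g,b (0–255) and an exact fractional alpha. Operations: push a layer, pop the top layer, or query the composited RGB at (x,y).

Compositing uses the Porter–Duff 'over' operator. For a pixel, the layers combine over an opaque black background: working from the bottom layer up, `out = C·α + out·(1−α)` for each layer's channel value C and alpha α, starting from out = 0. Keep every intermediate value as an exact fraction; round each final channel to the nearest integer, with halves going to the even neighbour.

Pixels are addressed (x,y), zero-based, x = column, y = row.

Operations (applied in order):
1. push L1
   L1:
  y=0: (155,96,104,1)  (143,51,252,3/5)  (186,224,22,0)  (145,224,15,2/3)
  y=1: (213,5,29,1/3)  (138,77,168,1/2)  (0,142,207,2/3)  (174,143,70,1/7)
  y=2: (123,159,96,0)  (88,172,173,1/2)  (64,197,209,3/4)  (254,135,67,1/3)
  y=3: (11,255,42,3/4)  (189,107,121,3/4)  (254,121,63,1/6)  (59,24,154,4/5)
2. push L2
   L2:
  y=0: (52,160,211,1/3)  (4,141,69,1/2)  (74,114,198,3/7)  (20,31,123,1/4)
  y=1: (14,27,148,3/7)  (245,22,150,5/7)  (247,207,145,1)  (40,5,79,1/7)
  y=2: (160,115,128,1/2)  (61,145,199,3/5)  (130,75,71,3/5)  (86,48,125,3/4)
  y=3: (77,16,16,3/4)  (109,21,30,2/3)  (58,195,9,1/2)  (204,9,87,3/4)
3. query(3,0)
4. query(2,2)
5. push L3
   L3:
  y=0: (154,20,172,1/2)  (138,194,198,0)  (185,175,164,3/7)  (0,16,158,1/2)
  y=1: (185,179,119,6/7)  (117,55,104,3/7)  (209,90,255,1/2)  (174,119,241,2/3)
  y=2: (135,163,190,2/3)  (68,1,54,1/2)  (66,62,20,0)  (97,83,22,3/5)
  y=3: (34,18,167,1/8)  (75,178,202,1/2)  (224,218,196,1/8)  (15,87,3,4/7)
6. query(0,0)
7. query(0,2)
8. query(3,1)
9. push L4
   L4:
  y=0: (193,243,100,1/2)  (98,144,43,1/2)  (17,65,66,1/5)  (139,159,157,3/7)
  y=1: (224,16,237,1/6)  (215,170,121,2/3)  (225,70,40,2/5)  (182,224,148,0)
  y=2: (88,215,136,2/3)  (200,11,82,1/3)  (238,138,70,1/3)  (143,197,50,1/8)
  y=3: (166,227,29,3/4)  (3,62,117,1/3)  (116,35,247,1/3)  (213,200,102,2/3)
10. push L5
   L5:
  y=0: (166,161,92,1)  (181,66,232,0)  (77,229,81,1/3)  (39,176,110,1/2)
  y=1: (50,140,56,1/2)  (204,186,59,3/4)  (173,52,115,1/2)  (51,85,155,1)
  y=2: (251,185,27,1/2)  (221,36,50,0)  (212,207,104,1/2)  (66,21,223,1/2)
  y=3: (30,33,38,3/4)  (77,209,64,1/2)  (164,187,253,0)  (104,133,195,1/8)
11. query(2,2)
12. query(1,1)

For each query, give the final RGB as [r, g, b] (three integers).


(3,0) stack=L1,L2; from [0,0,0]:
L1 α=2/3: [290/3, 448/3, 10]
L2 α=1/4: [155/2, 479/4, 153/4]
rounded: [78, 120, 38]

(2,2) stack=L1,L2; from [0,0,0]:
+L1 (α=3/4) → [48, 591/4, 627/4]
+L2 (α=3/5) → [486/5, 1041/10, 1053/10]
rounded: [97, 104, 105]

query (0,0) [L1,L2,L3] — begin 0,0,0
after L1 α=1: [155, 96, 104]
after L2 α=1/3: [362/3, 352/3, 419/3]
after L3 α=1/2: [412/3, 206/3, 935/6]
rounded: [137, 69, 156]

(0,2) stack=L1,L2,L3; from [0,0,0]:
after L1 α=0: [0, 0, 0]
after L2 α=1/2: [80, 115/2, 64]
after L3 α=2/3: [350/3, 767/6, 148]
→ [117, 128, 148]

(3,1) stack=L1,L2,L3; from [0,0,0]:
after L1 α=1/7: [174/7, 143/7, 10]
after L2 α=1/7: [1324/49, 893/49, 139/7]
after L3 α=2/3: [18376/147, 4185/49, 1171/7]
rounded: [125, 85, 167]

query (2,2) [L1,L2,L3,L4,L5] — begin 0,0,0
+L1 (α=3/4) → [48, 591/4, 627/4]
+L2 (α=3/5) → [486/5, 1041/10, 1053/10]
+L3 (α=0) → [486/5, 1041/10, 1053/10]
+L4 (α=1/3) → [2162/15, 577/5, 1403/15]
+L5 (α=1/2) → [2671/15, 806/5, 2963/30]
= [178, 161, 99]

(1,1) stack=L1,L2,L3,L4,L5; from [0,0,0]:
after L1 α=1/2: [69, 77/2, 84]
after L2 α=5/7: [1363/7, 187/7, 918/7]
after L3 α=3/7: [7909/49, 1903/49, 5856/49]
after L4 α=2/3: [28979/147, 18563/147, 17714/147]
after L5 α=3/4: [118943/588, 100589/588, 43733/588]
= [202, 171, 74]


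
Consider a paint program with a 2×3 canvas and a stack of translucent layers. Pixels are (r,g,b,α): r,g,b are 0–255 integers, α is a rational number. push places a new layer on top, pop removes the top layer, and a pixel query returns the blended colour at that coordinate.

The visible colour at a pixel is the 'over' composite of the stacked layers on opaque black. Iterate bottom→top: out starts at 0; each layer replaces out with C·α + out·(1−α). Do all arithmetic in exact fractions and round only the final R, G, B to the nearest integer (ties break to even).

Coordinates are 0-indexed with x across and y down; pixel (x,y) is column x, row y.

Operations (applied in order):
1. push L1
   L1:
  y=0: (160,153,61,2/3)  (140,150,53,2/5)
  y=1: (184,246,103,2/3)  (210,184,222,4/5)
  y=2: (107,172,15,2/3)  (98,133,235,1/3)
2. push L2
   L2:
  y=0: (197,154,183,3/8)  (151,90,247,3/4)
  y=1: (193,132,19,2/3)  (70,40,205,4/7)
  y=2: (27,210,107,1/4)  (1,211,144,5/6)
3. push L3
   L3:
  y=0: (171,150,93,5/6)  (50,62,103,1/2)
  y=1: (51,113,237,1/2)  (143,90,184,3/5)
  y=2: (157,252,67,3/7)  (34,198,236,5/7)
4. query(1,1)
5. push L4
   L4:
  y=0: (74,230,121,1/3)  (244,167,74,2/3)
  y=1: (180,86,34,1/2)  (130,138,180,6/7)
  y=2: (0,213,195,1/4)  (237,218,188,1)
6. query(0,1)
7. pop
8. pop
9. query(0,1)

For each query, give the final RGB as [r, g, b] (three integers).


query (1,1) [L1,L2,L3] — begin 0,0,0
after L1 α=4/5: [168, 736/5, 888/5]
after L2 α=4/7: [112, 3008/35, 6764/35]
after L3 α=3/5: [653/5, 15466/175, 32848/175]
= [131, 88, 188]

query (0,1) [L1,L2,L3,L4] — begin 0,0,0
+L1 (α=2/3) → [368/3, 164, 206/3]
+L2 (α=2/3) → [1526/9, 428/3, 320/9]
+L3 (α=1/2) → [1985/18, 767/6, 2453/18]
+L4 (α=1/2) → [5225/36, 1283/12, 3065/36]
→ [145, 107, 85]

query (0,1) [L1,L2] — begin 0,0,0
L1 α=2/3: [368/3, 164, 206/3]
L2 α=2/3: [1526/9, 428/3, 320/9]
= [170, 143, 36]


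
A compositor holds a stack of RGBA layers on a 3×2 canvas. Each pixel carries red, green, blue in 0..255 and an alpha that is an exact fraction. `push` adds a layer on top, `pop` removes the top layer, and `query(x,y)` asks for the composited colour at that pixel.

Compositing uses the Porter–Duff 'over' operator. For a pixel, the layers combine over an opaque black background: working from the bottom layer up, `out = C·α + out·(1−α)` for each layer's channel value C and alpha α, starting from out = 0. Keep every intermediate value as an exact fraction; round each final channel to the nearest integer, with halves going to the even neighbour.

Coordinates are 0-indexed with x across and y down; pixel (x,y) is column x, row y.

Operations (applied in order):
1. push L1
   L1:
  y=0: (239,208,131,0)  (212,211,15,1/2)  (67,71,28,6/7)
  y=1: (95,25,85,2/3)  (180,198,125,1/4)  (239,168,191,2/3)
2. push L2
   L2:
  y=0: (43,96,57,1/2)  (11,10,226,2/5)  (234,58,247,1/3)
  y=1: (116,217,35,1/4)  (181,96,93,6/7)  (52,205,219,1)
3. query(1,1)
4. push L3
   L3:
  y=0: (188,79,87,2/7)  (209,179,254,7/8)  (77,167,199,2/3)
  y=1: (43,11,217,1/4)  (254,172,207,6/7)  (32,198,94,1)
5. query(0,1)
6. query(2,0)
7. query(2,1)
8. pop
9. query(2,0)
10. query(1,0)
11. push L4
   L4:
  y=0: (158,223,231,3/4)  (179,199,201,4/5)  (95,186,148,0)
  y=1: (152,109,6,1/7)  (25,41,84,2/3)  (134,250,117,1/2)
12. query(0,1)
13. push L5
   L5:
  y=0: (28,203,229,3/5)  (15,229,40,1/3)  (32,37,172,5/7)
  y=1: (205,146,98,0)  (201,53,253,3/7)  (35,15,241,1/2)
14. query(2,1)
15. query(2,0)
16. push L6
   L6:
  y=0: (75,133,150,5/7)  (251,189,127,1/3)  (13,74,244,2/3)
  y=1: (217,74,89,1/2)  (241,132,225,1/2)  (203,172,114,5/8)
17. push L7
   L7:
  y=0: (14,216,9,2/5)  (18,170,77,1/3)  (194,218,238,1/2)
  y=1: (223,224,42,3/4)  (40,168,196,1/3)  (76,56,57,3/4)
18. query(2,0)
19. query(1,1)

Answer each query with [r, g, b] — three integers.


query (1,1) [L1,L2] — begin 0,0,0
+L1 (α=1/4) → [45, 99/2, 125/4]
+L2 (α=6/7) → [1131/7, 1251/14, 2357/28]
rounded: [162, 89, 84]

(0,1) stack=L1,L2,L3; from [0,0,0]:
+L1 (α=2/3) → [190/3, 50/3, 170/3]
+L2 (α=1/4) → [153/2, 267/4, 205/4]
+L3 (α=1/4) → [545/8, 845/16, 1483/16]
= [68, 53, 93]

query (2,0) [L1,L2,L3] — begin 0,0,0
+L1 (α=6/7) → [402/7, 426/7, 24]
+L2 (α=1/3) → [814/7, 1258/21, 295/3]
+L3 (α=2/3) → [1892/21, 8272/63, 1489/9]
= [90, 131, 165]

(2,1) stack=L1,L2,L3; from [0,0,0]:
+L1 (α=2/3) → [478/3, 112, 382/3]
+L2 (α=1) → [52, 205, 219]
+L3 (α=1) → [32, 198, 94]
rounded: [32, 198, 94]

(2,0) stack=L1,L2; from [0,0,0]:
L1 α=6/7: [402/7, 426/7, 24]
L2 α=1/3: [814/7, 1258/21, 295/3]
→ [116, 60, 98]

query (1,0) [L1,L2] — begin 0,0,0
+L1 (α=1/2) → [106, 211/2, 15/2]
+L2 (α=2/5) → [68, 673/10, 949/10]
rounded: [68, 67, 95]

(0,1) stack=L1,L2,L4; from [0,0,0]:
L1 α=2/3: [190/3, 50/3, 170/3]
L2 α=1/4: [153/2, 267/4, 205/4]
L4 α=1/7: [611/7, 1019/14, 627/14]
rounded: [87, 73, 45]

at x=2,y=1 over L1,L2,L4,L5:
+L1 (α=2/3) → [478/3, 112, 382/3]
+L2 (α=1) → [52, 205, 219]
+L4 (α=1/2) → [93, 455/2, 168]
+L5 (α=1/2) → [64, 485/4, 409/2]
→ [64, 121, 204]

(2,0) stack=L1,L2,L4,L5; from [0,0,0]:
after L1 α=6/7: [402/7, 426/7, 24]
after L2 α=1/3: [814/7, 1258/21, 295/3]
after L4 α=0: [814/7, 1258/21, 295/3]
after L5 α=5/7: [2748/49, 6401/147, 3170/21]
→ [56, 44, 151]

at x=2,y=0 over L1,L2,L4,L5,L6,L7:
after L1 α=6/7: [402/7, 426/7, 24]
after L2 α=1/3: [814/7, 1258/21, 295/3]
after L4 α=0: [814/7, 1258/21, 295/3]
after L5 α=5/7: [2748/49, 6401/147, 3170/21]
after L6 α=2/3: [4022/147, 28157/441, 13418/63]
after L7 α=1/2: [16270/147, 124295/882, 14206/63]
→ [111, 141, 225]

query (1,1) [L1,L2,L4,L5,L6,L7] — begin 0,0,0
+L1 (α=1/4) → [45, 99/2, 125/4]
+L2 (α=6/7) → [1131/7, 1251/14, 2357/28]
+L4 (α=2/3) → [1481/21, 2399/42, 7061/84]
+L5 (α=3/7) → [18587/147, 8137/147, 23000/147]
+L6 (α=1/2) → [27007/147, 27541/294, 56075/294]
+L7 (α=1/3) → [59894/441, 52237/441, 84887/441]
= [136, 118, 192]
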